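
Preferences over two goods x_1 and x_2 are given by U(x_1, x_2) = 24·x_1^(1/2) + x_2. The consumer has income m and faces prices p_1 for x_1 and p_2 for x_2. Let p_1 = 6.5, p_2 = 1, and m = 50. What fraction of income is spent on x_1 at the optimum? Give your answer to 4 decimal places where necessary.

share on x_1 = 0.4431

Utility is quasi-linear in x_2; the FOC for x_1 is 12/√x_1 = p_1/p_2.
Solve: √x_1 = 12·p_2/p_1, so x_1*(p_1,p_2) = (12·p_2/p_1)², and x_2* = (m − p_1·x_1*)/p_2.
Plugging in: x_1* = (12·1/6.5)² = 3.4083, x_2* = 27.8462.
Expenditure on x_1: 6.5·3.4083 = 22.1538; share = 0.4431.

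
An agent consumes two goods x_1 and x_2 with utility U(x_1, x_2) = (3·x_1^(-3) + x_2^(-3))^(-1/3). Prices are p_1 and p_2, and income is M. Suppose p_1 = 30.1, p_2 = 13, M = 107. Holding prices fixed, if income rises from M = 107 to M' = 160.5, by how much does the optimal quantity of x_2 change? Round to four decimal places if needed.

Δx_2* = 1.1859

MRS = MU_x_1/MU_x_2 = 3·(x_2/x_1)^(4). Set equal to p_1/p_2.
Hence x_2/x_1 = ((1/3)·p_1/p_2)^(1/(4)), i.e. raised to the 0.25 power.
Substitute x_2 = (x_2/x_1)·x_1 into the budget: x_1* = M/(p_1 + p_2·(x_2/x_1)).
Numerically x_2/x_1 = 0.937293, so x_1* = 107/(30.1 + 13·0.937293) = 2.5305 and x_2* = 0.937293·2.5305 = 2.3718.
At M' = 160.5: x_2* = 3.5577. Change: 3.5577 − 2.3718 = 1.1859.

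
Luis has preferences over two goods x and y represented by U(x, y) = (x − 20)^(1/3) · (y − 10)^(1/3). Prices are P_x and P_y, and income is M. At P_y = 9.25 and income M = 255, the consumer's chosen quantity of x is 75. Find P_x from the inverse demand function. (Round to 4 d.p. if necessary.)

P_x = 1.25

MRS = (y−10)/(x−20). Tangency with P_x/P_y gives y−10 = (P_x/P_y)·(x−20).
After buying the subsistence bundle (20, 10), a share 0.5 of the remaining income goes to x: x* = 20 + 0.5·(M − 20P_x − 10P_y)/P_x.
Set x* = 75 in the demand function and solve for P_x: P_x = 1.25.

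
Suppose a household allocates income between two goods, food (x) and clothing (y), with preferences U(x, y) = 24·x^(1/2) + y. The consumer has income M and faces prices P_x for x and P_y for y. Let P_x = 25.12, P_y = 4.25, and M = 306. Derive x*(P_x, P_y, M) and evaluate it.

Plugging in: x* = (12·4.25/25.12)² = 4.1219.

x* = 4.1219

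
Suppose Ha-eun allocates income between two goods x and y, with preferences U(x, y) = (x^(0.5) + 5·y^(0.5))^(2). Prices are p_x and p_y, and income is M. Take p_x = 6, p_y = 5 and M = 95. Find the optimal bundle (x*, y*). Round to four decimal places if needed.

From the CES first-order condition, (1/5)·(y/x)^(0.5) = p_x/p_y.
Solve for the ratio: y/x = [5·p_x/p_y]^(2).
With the ratio pinned down, the budget gives x* = M/(p_x + p_y·(y/x)) and y* = (y/x)·x*.
Numerically y/x = 36, so x* = 95/(6 + 5·36) = 0.5108 and y* = 36·0.5108 = 18.3871.

x* = 0.5108, y* = 18.3871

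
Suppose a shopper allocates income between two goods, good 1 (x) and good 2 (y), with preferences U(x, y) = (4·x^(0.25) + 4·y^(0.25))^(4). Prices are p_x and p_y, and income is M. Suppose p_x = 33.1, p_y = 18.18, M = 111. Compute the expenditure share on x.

share on x = 0.4502

MRS = MU_x/MU_y = (y/x)^(0.75). Set equal to p_x/p_y.
Hence y/x = (p_x/p_y)^(1/(0.75)), i.e. raised to the 4/3 power.
Substitute y = (y/x)·x into the budget: x* = M/(p_x + p_y·(y/x)).
Numerically y/x = 2.223201, so x* = 111/(33.1 + 18.18·2.223201) = 1.5098 and y* = 2.223201·1.5098 = 3.3567.
Expenditure on x: 33.1·1.5098 = 49.9757; share = 0.4502.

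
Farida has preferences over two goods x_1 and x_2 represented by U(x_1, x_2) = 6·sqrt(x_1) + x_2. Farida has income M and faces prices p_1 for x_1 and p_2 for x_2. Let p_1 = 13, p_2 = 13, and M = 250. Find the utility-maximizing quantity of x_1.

MU_x_1 = 3/√x_1, MU_x_2 = 1. Tangency: 3/√x_1 = p_1/p_2.
Solve: √x_1 = 3·p_2/p_1, so x_1*(p_1,p_2) = (3·p_2/p_1)², and x_2* = (M − p_1·x_1*)/p_2.
Plugging in: x_1* = (3·13/13)² = 9.

x_1* = 9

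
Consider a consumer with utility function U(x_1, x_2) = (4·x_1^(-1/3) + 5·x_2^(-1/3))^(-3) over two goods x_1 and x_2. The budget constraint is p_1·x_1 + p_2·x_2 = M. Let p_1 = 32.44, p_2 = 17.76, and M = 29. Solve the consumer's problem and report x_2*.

MRS = MU_x_1/MU_x_2 = (4/5)·(x_2/x_1)^(4/3). Set equal to p_1/p_2.
Hence x_2/x_1 = ((5/4)·p_1/p_2)^(1/(4/3)), i.e. raised to the 0.75 power.
Substitute x_2 = (x_2/x_1)·x_1 into the budget: x_1* = M/(p_1 + p_2·(x_2/x_1)).
Numerically x_2/x_1 = 1.857423, so x_1* = 29/(32.44 + 17.76·1.857423) = 0.4432 and x_2* = 1.857423·0.4432 = 0.8233.

x_2* = 0.8233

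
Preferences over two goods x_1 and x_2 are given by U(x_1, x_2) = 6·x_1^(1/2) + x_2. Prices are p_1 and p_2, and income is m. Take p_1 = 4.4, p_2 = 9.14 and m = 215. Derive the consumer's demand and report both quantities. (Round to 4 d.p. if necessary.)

Set MRS = p_1/p_2: 3·x_1^(−1/2) = p_1/p_2.
Solve: √x_1 = 3·p_2/p_1, so x_1*(p_1,p_2) = (3·p_2/p_1)², and x_2* = (m − p_1·x_1*)/p_2.
Plugging in: x_1* = (3·9.14/4.4)² = 38.8356, x_2* = 4.8275.

x_1* = 38.8356, x_2* = 4.8275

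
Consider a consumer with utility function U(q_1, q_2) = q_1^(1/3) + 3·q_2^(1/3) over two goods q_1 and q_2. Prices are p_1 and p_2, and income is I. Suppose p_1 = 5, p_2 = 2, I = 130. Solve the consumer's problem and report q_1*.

MU_q_1 ∝ q_1^(-2/3), MU_q_2 ∝ 3·q_2^(-2/3), so MRS = (1/3)·(q_2/q_1)^(2/3) = p_1/p_2.
Hence q_2/q_1 = (3·p_1/p_2)^(1/(2/3)), i.e. raised to the 1.5 power.
With the ratio pinned down, the budget gives q_1* = I/(p_1 + p_2·(q_2/q_1)) and q_2* = (q_2/q_1)·q_1*.
Numerically q_2/q_1 = 20.539596, so q_1* = 130/(5 + 2·20.539596) = 2.8212.

q_1* = 2.8212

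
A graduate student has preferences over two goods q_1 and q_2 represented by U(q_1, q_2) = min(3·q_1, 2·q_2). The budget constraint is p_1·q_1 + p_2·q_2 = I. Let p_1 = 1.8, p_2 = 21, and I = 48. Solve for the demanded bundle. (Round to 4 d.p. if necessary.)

Leontief preferences: the optimum is at the kink where q_1/2 = q_2/3, i.e. q_2 = (3/2)·q_1.
Budget: p_1·q_1 + p_2·(3/2)·q_1 = I, so (2·p_1 + 3·p_2)·q_1 = 2·I.
Demand: q_1*(p_1,p_2,I) = 2·I/(2·p_1 + 3·p_2), q_2* = 3·I/(2·p_1 + 3·p_2).
Here 2·1.8 + 3·21 = 66.6, giving q_1* = 1.4414 and q_2* = 2.1622.

q_1* = 1.4414, q_2* = 2.1622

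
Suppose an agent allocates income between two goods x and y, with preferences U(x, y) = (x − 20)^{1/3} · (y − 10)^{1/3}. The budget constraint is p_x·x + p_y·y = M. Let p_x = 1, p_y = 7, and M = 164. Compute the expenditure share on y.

Let x' = x−20, y' = y−10. MRS = y'/x' = p_x/p_y.
Substituting into the budget: x* = 20 + 0.5·(M − 20·p_x − 10·p_y)/p_x, and y* = 10 + 0.5·(…)/p_y.
Discretionary income = 164 − 20·1 − 10·7 = 74; x* = 20 + 0.5·74/1 = 57; y* = 10 + 0.5·74/7 = 15.2857.
Expenditure on y: 7·15.2857 = 107; share = 0.6524.

share on y = 0.6524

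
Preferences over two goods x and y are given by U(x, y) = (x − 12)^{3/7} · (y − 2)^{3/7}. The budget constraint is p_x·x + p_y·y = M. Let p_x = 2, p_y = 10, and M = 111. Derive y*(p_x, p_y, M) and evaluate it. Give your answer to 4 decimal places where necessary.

Let x' = x−12, y' = y−2. MRS = y'/x' = p_x/p_y.
After buying the subsistence bundle (12, 2), a share 0.5 of the remaining income goes to x: x* = 12 + 0.5·(M − 12p_x − 2p_y)/p_x.
Discretionary income = 111 − 12·2 − 2·10 = 67; y* = 2 + 0.5·67/10 = 5.35.

y* = 5.35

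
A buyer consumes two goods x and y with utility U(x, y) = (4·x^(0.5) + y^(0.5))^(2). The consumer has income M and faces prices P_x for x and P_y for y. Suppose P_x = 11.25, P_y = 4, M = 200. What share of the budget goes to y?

MU_x ∝ 4·x^(-0.5), MU_y ∝ y^(-0.5), so MRS = 4·(y/x)^(0.5) = P_x/P_y.
Solve for the ratio: y/x = [(1/4)·P_x/P_y]^(2).
Substitute y = (y/x)·x into the budget: x* = M/(P_x + P_y·(y/x)).
Numerically y/x = 0.494385, so x* = 200/(11.25 + 4·0.494385) = 15.12 and y* = 0.494385·15.12 = 7.4751.
Expenditure on y: 4·7.4751 = 29.9003; share = 0.1495.

share on y = 0.1495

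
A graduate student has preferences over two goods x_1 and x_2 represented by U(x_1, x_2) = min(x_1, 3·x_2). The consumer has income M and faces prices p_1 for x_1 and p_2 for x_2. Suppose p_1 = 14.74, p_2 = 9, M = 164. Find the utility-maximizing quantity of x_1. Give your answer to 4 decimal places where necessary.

With perfect complements, no substitution: consume in ratio x_1:x_2 = 3:1.
Budget: p_1·x_1 + p_2·(1/3)·x_1 = M, so (3·p_1 + p_2)·x_1 = 3·M.
Demand: x_1*(p_1,p_2,M) = 3·M/(3·p_1 + p_2), x_2* = M/(3·p_1 + p_2).
Here 3·14.74 + 9 = 53.22, giving x_1* = 9.2446.

x_1* = 9.2446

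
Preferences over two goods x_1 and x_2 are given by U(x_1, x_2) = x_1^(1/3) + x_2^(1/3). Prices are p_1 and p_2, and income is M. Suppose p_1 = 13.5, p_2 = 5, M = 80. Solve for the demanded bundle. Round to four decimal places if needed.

x_1* = 2.242, x_2* = 9.9467

With the ratio pinned down, the budget gives x_1* = M/(p_1 + p_2·(x_2/x_1)) and x_2* = (x_2/x_1)·x_1*.
Numerically x_2/x_1 = 4.436553, so x_1* = 80/(13.5 + 5·4.436553) = 2.242 and x_2* = 4.436553·2.242 = 9.9467.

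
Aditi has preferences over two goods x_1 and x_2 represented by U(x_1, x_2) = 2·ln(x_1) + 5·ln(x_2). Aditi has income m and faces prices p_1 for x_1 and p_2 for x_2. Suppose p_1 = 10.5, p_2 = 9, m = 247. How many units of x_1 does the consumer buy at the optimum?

Tangency: MRS = (2/5)·x_2/x_1 = p_1/p_2.
Rearranging, p_2·x_2 = (5/2)·p_1·x_1. Substituting into the budget gives p_1·x_1·(1 + (5/2)) = m.
Demand: x_1*(p_1,p_2,m) = 2/7·m/p_1 and x_2* = 5/7·m/p_2.
At p_1=10.5, p_2=9, m=247: x_1* = 2/7·247/10.5 = 6.7211.

x_1* = 6.7211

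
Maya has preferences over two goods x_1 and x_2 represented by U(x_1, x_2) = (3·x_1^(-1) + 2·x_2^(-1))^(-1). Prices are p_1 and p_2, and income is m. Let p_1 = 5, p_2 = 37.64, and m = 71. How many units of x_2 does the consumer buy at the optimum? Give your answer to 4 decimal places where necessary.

Numerically x_2/x_1 = 0.297587, so x_1* = 71/(5 + 37.64·0.297587) = 4.3824 and x_2* = 0.297587·4.3824 = 1.3041.

x_2* = 1.3041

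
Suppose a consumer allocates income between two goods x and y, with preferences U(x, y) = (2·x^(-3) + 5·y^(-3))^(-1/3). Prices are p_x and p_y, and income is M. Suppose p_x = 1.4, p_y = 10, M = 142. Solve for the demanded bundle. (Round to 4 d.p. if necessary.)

Numerically y/x = 0.769161, so x* = 142/(1.4 + 10·0.769161) = 15.6188 and y* = 0.769161·15.6188 = 12.0134.

x* = 15.6188, y* = 12.0134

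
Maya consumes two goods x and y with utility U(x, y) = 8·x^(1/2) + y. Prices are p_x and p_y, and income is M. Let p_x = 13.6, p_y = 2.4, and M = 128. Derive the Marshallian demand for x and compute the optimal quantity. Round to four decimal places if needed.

x* = 0.4983

Set MRS = p_x/p_y: 4·x^(−1/2) = p_x/p_y.
Thus x* = (4·p_y/p_x)² — independent of M — with the rest of income spent on y.
Plugging in: x* = (4·2.4/13.6)² = 0.4983.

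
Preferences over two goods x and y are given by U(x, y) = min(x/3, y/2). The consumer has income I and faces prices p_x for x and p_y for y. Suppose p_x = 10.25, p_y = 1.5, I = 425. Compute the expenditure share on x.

With perfect complements, no substitution: consume in ratio x:y = 3:2.
Budget: p_x·x + p_y·(2/3)·x = I, so (3·p_x + 2·p_y)·x = 3·I.
Demand: x*(p_x,p_y,I) = 3·I/(3·p_x + 2·p_y), y* = 2·I/(3·p_x + 2·p_y).
Here 3·10.25 + 2·1.5 = 33.75, giving x* = 37.7778 and y* = 25.1852.
Expenditure on x: 10.25·37.7778 = 387.2222; share = 0.9111.

share on x = 0.9111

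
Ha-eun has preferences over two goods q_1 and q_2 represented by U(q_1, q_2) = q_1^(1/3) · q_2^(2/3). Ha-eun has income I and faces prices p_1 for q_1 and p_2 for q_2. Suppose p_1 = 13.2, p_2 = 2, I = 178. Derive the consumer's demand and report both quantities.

Tangency: MRS = (1/2)·q_2/q_1 = p_1/p_2.
Rearranging, p_2·q_2 = 2·p_1·q_1. Substituting into the budget gives p_1·q_1·(1 + 2) = I.
Demand: q_1*(p_1,p_2,I) = 1/3·I/p_1 and q_2* = 2/3·I/p_2.
At p_1=13.2, p_2=2, I=178: q_1* = 1/3·178/13.2 = 4.4949, q_2* = 59.3333.

q_1* = 4.4949, q_2* = 59.3333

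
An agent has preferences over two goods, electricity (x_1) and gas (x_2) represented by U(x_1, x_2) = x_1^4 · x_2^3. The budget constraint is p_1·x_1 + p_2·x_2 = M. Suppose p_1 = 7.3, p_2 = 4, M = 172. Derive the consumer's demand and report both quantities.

Demand: x_1*(p_1,p_2,M) = 4/7·M/p_1 and x_2* = 3/7·M/p_2.
At p_1=7.3, p_2=4, M=172: x_1* = 4/7·172/7.3 = 13.4638, x_2* = 18.4286.

x_1* = 13.4638, x_2* = 18.4286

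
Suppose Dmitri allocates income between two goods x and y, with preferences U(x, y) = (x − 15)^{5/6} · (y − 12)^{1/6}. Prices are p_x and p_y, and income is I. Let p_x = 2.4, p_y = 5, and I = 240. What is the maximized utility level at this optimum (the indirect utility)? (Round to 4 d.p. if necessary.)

This is Cobb-Douglas in (x−15, y−12): tangency gives 5/6·p_y·(y−12) = 1/6·p_x·(x−15).
After buying the subsistence bundle (15, 12), a share 5/6 of the remaining income goes to x: x* = 15 + 5/6·(I − 15p_x − 12p_y)/p_x.
Discretionary income = 240 − 15·2.4 − 12·5 = 144; x* = 15 + 5/6·144/2.4 = 65; y* = 12 + 1/6·144/5 = 16.8.
Utility at the optimum: U(65, 16.8) = 33.8336.

V = 33.8336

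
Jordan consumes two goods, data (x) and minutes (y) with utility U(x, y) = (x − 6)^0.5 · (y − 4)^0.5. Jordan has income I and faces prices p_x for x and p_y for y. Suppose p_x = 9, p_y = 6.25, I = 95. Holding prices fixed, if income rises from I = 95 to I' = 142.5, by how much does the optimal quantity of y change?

Δy* = 3.8

Let x' = x−6, y' = y−4. MRS = y'/x' = p_x/p_y.
Substituting into the budget: x* = 6 + 0.5·(I − 6·p_x − 4·p_y)/p_x, and y* = 4 + 0.5·(…)/p_y.
Discretionary income = 95 − 6·9 − 4·6.25 = 16; y* = 4 + 0.5·16/6.25 = 5.28.
At I' = 142.5: y* = 9.08. Change: 9.08 − 5.28 = 3.8.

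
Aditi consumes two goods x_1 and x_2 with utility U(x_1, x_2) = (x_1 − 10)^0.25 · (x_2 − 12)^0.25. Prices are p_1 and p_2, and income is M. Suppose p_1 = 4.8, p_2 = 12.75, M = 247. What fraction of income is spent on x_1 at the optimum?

MRS = (x_2−12)/(x_1−10). Tangency with p_1/p_2 gives x_2−12 = (p_1/p_2)·(x_1−10).
After buying the subsistence bundle (10, 12), a share 0.5 of the remaining income goes to x_1: x_1* = 10 + 0.5·(M − 10p_1 − 12p_2)/p_1.
Discretionary income = 247 − 10·4.8 − 12·12.75 = 46; x_1* = 10 + 0.5·46/4.8 = 14.7917; x_2* = 12 + 0.5·46/12.75 = 13.8039.
Expenditure on x_1: 4.8·14.7917 = 71; share = 0.2874.

share on x_1 = 0.2874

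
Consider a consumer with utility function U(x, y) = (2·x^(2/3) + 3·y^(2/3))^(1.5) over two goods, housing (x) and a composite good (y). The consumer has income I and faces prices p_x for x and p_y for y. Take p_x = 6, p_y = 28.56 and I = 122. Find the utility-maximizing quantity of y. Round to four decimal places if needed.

MU_x ∝ 2·x^(-1/3), MU_y ∝ 3·y^(-1/3), so MRS = (2/3)·(y/x)^(1/3) = p_x/p_y.
Hence y/x = ((3/2)·p_x/p_y)^(1/(1/3)), i.e. raised to the 3 power.
With the ratio pinned down, the budget gives x* = I/(p_x + p_y·(y/x)) and y* = (y/x)·x*.
Numerically y/x = 0.031293, so x* = 122/(6 + 28.56·0.031293) = 17.6972 and y* = 0.031293·17.6972 = 0.5538.

y* = 0.5538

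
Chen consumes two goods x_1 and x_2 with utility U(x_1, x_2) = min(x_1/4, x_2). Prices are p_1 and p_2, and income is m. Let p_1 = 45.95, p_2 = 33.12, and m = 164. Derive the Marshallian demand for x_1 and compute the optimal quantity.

Demand: x_1*(p_1,p_2,m) = 4·m/(4·p_1 + p_2), x_2* = m/(4·p_1 + p_2).
Here 4·45.95 + 33.12 = 216.92, giving x_1* = 3.0242.

x_1* = 3.0242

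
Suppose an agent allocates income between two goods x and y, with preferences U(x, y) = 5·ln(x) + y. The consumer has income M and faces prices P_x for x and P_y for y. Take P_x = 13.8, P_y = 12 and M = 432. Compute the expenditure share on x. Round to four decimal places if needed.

MU_x = 5/x, MU_y = 1. Tangency: 5/x = P_x/P_y.
So x*(P_x,P_y) = 5·P_y/P_x, independent of income; and y* = (M − 5·P_y)/P_y.
At the given prices: x* = 5·12/13.8 = 4.3478, and y* = 31.
Expenditure on x: 13.8·4.3478 = 60; share = 0.1389.

share on x = 0.1389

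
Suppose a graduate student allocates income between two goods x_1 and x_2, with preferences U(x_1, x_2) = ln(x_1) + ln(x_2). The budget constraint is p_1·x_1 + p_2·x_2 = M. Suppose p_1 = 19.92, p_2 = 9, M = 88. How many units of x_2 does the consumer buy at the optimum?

The MRS is x_2/x_1. Set MRS = p_1/p_2.
So p_2·x_2 = p_1·x_1; combined with the budget, a share 0.5 of income goes to x_1.
Demand: x_1*(p_1,p_2,M) = 0.5·M/p_1 and x_2* = 0.5·M/p_2.
At p_1=19.92, p_2=9, M=88: x_2* = 0.5·88/9 = 4.8889.

x_2* = 4.8889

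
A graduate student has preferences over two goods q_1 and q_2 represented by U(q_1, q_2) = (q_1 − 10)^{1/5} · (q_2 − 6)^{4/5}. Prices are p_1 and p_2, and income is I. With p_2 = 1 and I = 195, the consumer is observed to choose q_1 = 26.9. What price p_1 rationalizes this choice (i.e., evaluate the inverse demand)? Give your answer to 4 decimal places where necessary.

Let q_1' = q_1−10, q_2' = q_2−6. MRS = (1/4)·q_2'/q_1' = p_1/p_2.
After buying the subsistence bundle (10, 6), a share 0.2 of the remaining income goes to q_1: q_1* = 10 + 0.2·(I − 10p_1 − 6p_2)/p_1.
Set q_1* = 26.9 in the demand function and solve for p_1: p_1 = 2.

p_1 = 2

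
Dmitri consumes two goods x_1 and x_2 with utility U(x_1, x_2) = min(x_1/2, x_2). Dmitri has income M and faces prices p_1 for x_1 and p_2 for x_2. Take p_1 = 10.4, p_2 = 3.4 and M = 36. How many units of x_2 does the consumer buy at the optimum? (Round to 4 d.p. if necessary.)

x_2* = 1.4876

Leontief preferences: the optimum is at the kink where x_1/2 = x_2/1, i.e. x_2 = (1/2)·x_1.
Budget: p_1·x_1 + p_2·(1/2)·x_1 = M, so (2·p_1 + p_2)·x_1 = 2·M.
Demand: x_1*(p_1,p_2,M) = 2·M/(2·p_1 + p_2), x_2* = M/(2·p_1 + p_2).
Here 2·10.4 + 3.4 = 24.2, giving x_2* = 1.4876.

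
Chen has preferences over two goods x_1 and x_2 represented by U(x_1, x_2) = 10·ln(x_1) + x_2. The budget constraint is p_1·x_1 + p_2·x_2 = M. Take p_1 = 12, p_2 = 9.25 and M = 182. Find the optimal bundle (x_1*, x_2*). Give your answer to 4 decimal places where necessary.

MU_x_1 = 10/x_1, MU_x_2 = 1. Tangency: 10/x_1 = p_1/p_2.
So x_1*(p_1,p_2) = 10·p_2/p_1, independent of income; and x_2* = (M − 10·p_2)/p_2.
At the given prices: x_1* = 10·9.25/12 = 7.7083, and x_2* = 9.6757.

x_1* = 7.7083, x_2* = 9.6757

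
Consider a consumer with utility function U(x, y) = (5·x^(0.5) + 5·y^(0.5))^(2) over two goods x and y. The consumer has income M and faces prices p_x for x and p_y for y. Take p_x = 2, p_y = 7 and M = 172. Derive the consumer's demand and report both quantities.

x* = 66.8889, y* = 5.4603

With the ratio pinned down, the budget gives x* = M/(p_x + p_y·(y/x)) and y* = (y/x)·x*.
Numerically y/x = 0.081633, so x* = 172/(2 + 7·0.081633) = 66.8889 and y* = 0.081633·66.8889 = 5.4603.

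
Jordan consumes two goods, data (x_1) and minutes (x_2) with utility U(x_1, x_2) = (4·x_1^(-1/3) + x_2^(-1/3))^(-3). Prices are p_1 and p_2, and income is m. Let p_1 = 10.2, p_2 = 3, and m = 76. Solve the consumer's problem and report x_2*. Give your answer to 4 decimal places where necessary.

From the CES first-order condition, 4·(x_2/x_1)^(4/3) = p_1/p_2.
Hence x_2/x_1 = ((1/4)·p_1/p_2)^(1/(4/3)), i.e. raised to the 0.75 power.
Substitute x_2 = (x_2/x_1)·x_1 into the budget: x_1* = m/(p_1 + p_2·(x_2/x_1)).
Numerically x_2/x_1 = 0.885246, so x_1* = 76/(10.2 + 3·0.885246) = 5.9118 and x_2* = 0.885246·5.9118 = 5.2334.

x_2* = 5.2334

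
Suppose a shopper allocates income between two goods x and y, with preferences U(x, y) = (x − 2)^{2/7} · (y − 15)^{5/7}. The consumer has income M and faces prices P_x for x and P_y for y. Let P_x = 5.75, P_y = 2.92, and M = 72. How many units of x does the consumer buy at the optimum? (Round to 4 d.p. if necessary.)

x* = 2.8298

Let x' = x−2, y' = y−15. MRS = (2/5)·y'/x' = P_x/P_y.
After buying the subsistence bundle (2, 15), a share 2/7 of the remaining income goes to x: x* = 2 + 2/7·(M − 2P_x − 15P_y)/P_x.
Discretionary income = 72 − 2·5.75 − 15·2.92 = 16.7; x* = 2 + 2/7·16.7/5.75 = 2.8298.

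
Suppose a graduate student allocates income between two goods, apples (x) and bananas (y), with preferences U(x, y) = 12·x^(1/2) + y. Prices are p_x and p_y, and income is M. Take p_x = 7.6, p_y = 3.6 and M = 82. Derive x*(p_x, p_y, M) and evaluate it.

Utility is quasi-linear in y; the FOC for x is 6/√x = p_x/p_y.
Thus x* = (6·p_y/p_x)² — independent of M — with the rest of income spent on y.
Plugging in: x* = (6·3.6/7.6)² = 8.0776.

x* = 8.0776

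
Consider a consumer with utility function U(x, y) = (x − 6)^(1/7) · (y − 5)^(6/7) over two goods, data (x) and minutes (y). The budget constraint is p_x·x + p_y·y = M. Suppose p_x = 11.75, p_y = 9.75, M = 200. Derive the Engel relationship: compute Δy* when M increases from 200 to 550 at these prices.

MRS = (1/6)·(y−5)/(x−6). Tangency with p_x/p_y gives y−5 = 6·(p_x/p_y)·(x−6).
After buying the subsistence bundle (6, 5), a share 1/7 of the remaining income goes to x: x* = 6 + 1/7·(M − 6p_x − 5p_y)/p_x.
Discretionary income = 200 − 6·11.75 − 5·9.75 = 80.75; y* = 5 + 6/7·80.75/9.75 = 12.0989.
At M' = 550: y* = 42.8681. Change: 42.8681 − 12.0989 = 30.7692.

Δy* = 30.7692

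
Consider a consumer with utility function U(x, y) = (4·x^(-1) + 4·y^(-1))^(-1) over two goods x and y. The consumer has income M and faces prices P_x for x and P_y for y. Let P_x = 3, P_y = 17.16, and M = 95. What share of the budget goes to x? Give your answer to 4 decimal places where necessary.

MRS = MU_x/MU_y = (y/x)^(2). Set equal to P_x/P_y.
Solve for the ratio: y/x = [P_x/P_y]^(0.5).
Substitute y = (y/x)·x into the budget: x* = M/(P_x + P_y·(y/x)).
Numerically y/x = 0.418121, so x* = 95/(3 + 17.16·0.418121) = 9.3366 and y* = 0.418121·9.3366 = 3.9038.
Expenditure on x: 3·9.3366 = 28.0099; share = 0.2948.

share on x = 0.2948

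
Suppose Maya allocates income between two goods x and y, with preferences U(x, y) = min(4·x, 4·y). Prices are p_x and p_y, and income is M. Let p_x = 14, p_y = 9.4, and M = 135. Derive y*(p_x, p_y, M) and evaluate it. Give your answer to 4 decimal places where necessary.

y* = 5.7692

Leontief preferences: the optimum is at the kink where x/4 = y/4, i.e. y = x.
Budget: p_x·x + p_y·x = M, so (4·p_x + 4·p_y)·x = 4·M.
Demand: x*(p_x,p_y,M) = 4·M/(4·p_x + 4·p_y), y* = 4·M/(4·p_x + 4·p_y).
Here 4·14 + 4·9.4 = 93.6, giving y* = 5.7692.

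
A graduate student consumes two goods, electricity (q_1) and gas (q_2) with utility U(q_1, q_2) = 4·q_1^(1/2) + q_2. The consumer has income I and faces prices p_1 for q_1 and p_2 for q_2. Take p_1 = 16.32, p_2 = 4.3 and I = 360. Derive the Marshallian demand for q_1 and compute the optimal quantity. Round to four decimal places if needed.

q_1* = 0.2777

Plugging in: q_1* = (2·4.3/16.32)² = 0.2777.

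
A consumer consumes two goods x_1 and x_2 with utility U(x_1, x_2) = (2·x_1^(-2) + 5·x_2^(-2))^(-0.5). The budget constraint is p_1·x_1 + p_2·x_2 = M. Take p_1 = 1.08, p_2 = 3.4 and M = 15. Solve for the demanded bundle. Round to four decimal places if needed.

x_1* = 3.5473, x_2* = 3.285

Substitute x_2 = (x_2/x_1)·x_1 into the budget: x_1* = M/(p_1 + p_2·(x_2/x_1)).
Numerically x_2/x_1 = 0.926037, so x_1* = 15/(1.08 + 3.4·0.926037) = 3.5473 and x_2* = 0.926037·3.5473 = 3.285.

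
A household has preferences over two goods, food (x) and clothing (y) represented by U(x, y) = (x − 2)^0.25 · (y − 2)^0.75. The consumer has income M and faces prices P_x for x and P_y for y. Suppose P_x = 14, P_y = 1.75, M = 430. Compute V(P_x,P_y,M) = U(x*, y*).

Let x' = x−2, y' = y−2. MRS = (1/3)·y'/x' = P_x/P_y.
After buying the subsistence bundle (2, 2), a share 0.25 of the remaining income goes to x: x* = 2 + 0.25·(M − 2P_x − 2P_y)/P_x.
Discretionary income = 430 − 2·14 − 2·1.75 = 398.5; x* = 2 + 0.25·398.5/14 = 9.1161; y* = 2 + 0.75·398.5/1.75 = 172.7857.
Utility at the optimum: U(9.1161, 172.7857) = 77.1612.

V = 77.1612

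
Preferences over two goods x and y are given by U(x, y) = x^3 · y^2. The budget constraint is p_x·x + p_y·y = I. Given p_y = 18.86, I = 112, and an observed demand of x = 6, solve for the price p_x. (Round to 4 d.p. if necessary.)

Tangency: MRS = (3/2)·y/x = p_x/p_y.
Rearranging, p_y·y = (2/3)·p_x·x. Substituting into the budget gives p_x·x·(1 + (2/3)) = I.
Demand: x*(p_x,p_y,I) = 0.6·I/p_x and y* = 0.4·I/p_y.
Set x* = 6 in the demand function and solve for p_x: p_x = 11.2.

p_x = 11.2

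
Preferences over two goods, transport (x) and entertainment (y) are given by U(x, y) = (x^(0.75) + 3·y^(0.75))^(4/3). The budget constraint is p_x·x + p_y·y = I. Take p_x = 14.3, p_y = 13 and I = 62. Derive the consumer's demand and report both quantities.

x* = 0.0398, y* = 4.7254

MU_x ∝ x^(-0.25), MU_y ∝ 3·y^(-0.25), so MRS = (1/3)·(y/x)^(0.25) = p_x/p_y.
Hence y/x = (3·p_x/p_y)^(1/(0.25)), i.e. raised to the 4 power.
With the ratio pinned down, the budget gives x* = I/(p_x + p_y·(y/x)) and y* = (y/x)·x*.
Numerically y/x = 118.5921, so x* = 62/(14.3 + 13·118.5921) = 0.0398 and y* = 118.5921·0.0398 = 4.7254.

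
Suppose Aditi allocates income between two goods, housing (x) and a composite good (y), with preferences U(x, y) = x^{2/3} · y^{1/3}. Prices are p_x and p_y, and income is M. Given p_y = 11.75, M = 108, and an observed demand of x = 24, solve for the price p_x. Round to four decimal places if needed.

The MRS is 2·y/x. Set MRS = p_x/p_y.
Rearranging, p_y·y = (1/2)·p_x·x. Substituting into the budget gives p_x·x·(1 + (1/2)) = M.
Demand: x*(p_x,p_y,M) = 2/3·M/p_x and y* = 1/3·M/p_y.
Set x* = 24 in the demand function and solve for p_x: p_x = 3.

p_x = 3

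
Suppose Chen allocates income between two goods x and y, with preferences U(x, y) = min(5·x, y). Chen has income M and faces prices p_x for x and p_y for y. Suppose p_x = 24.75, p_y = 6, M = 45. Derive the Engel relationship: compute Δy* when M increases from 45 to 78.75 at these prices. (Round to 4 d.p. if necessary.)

Leontief preferences: the optimum is at the kink where x/1 = y/5, i.e. y = 5·x.
Budget: p_x·x + p_y·5·x = M, so (p_x + 5·p_y)·x = M.
Demand: x*(p_x,p_y,M) = M/(p_x + 5·p_y), y* = 5·M/(p_x + 5·p_y).
Here 24.75 + 5·6 = 54.75, giving y* = 4.1096.
At M' = 78.75: y* = 7.1918. Change: 7.1918 − 4.1096 = 3.0822.

Δy* = 3.0822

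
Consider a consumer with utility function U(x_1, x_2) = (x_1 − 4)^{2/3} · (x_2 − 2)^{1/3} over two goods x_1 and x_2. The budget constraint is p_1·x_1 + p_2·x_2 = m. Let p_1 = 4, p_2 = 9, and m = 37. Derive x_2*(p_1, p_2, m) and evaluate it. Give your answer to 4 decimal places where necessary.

x_2* = 2.1111

MRS = 2·(x_2−2)/(x_1−4). Tangency with p_1/p_2 gives x_2−2 = (1/2)·(p_1/p_2)·(x_1−4).
Substituting into the budget: x_1* = 4 + 2/3·(m − 4·p_1 − 2·p_2)/p_1, and x_2* = 2 + 1/3·(…)/p_2.
Discretionary income = 37 − 4·4 − 2·9 = 3; x_2* = 2 + 1/3·3/9 = 2.1111.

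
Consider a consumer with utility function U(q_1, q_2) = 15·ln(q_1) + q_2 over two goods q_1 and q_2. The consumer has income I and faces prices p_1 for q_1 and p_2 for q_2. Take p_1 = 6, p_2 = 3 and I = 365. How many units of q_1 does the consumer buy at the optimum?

q_1* = 7.5

Set MRS = p_1/p_2: (15/q_1)/1 = p_1/p_2.
So q_1*(p_1,p_2) = 15·p_2/p_1, independent of income; and q_2* = (I − 15·p_2)/p_2.
At the given prices: q_1* = 15·3/6 = 7.5.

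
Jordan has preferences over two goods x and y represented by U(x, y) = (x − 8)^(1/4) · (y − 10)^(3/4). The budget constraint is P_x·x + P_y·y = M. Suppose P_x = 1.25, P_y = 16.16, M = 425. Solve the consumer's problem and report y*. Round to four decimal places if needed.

MRS = (1/3)·(y−10)/(x−8). Tangency with P_x/P_y gives y−10 = 3·(P_x/P_y)·(x−8).
Substituting into the budget: x* = 8 + 0.25·(M − 8·P_x − 10·P_y)/P_x, and y* = 10 + 0.75·(…)/P_y.
Discretionary income = 425 − 8·1.25 − 10·16.16 = 253.4; y* = 10 + 0.75·253.4/16.16 = 21.7605.

y* = 21.7605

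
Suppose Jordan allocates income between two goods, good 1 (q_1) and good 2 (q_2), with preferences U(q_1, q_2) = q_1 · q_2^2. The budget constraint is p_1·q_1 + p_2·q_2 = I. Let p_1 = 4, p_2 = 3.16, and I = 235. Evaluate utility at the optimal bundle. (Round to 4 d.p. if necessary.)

Tangency: MRS = (1/2)·q_2/q_1 = p_1/p_2.
So p_2·q_2 = 2·p_1·q_1; combined with the budget, a share 1/3 of income goes to q_1.
Demand: q_1*(p_1,p_2,I) = 1/3·I/p_1 and q_2* = 2/3·I/p_2.
At p_1=4, p_2=3.16, I=235: q_1* = 1/3·235/4 = 19.5833, q_2* = 49.5781.
Utility at the optimum: U(19.5833, 49.5781) = 48135.5189.

V = 48135.5189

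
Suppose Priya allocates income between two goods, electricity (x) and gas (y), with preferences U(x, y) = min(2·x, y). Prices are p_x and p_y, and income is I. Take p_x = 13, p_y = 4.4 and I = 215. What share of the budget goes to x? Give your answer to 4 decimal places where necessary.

share on x = 0.5963

With perfect complements, no substitution: consume in ratio x:y = 1:2.
Budget: p_x·x + p_y·2·x = I, so (p_x + 2·p_y)·x = I.
Demand: x*(p_x,p_y,I) = I/(p_x + 2·p_y), y* = 2·I/(p_x + 2·p_y).
Here 13 + 2·4.4 = 21.8, giving x* = 9.8624 and y* = 19.7248.
Expenditure on x: 13·9.8624 = 128.211; share = 0.5963.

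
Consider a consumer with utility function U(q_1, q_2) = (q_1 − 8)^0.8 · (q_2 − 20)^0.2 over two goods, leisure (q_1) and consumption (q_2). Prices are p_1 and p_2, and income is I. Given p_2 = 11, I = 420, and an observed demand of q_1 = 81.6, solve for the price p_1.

This is Cobb-Douglas in (q_1−8, q_2−20): tangency gives 0.8·p_2·(q_2−20) = 0.2·p_1·(q_1−8).
After buying the subsistence bundle (8, 20), a share 0.8 of the remaining income goes to q_1: q_1* = 8 + 0.8·(I − 8p_1 − 20p_2)/p_1.
Set q_1* = 81.6 in the demand function and solve for p_1: p_1 = 2.

p_1 = 2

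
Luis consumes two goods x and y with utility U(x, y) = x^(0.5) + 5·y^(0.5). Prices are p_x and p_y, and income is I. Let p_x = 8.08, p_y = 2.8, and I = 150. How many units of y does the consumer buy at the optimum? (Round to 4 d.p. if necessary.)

y* = 52.839

From the CES first-order condition, (1/5)·(y/x)^(0.5) = p_x/p_y.
Solve for the ratio: y/x = [5·p_x/p_y]^(2).
With the ratio pinned down, the budget gives x* = I/(p_x + p_y·(y/x)) and y* = (y/x)·x*.
Numerically y/x = 208.183673, so x* = 150/(8.08 + 2.8·208.183673) = 0.2538 and y* = 208.183673·0.2538 = 52.839.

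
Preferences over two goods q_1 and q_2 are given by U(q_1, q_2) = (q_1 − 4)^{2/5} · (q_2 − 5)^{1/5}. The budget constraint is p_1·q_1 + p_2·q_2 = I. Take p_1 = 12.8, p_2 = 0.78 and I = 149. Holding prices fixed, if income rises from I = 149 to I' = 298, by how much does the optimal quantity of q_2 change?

MRS = 2·(q_2−5)/(q_1−4). Tangency with p_1/p_2 gives q_2−5 = (1/2)·(p_1/p_2)·(q_1−4).
Substituting into the budget: q_1* = 4 + 2/3·(I − 4·p_1 − 5·p_2)/p_1, and q_2* = 5 + 1/3·(…)/p_2.
Discretionary income = 149 − 4·12.8 − 5·0.78 = 93.9; q_2* = 5 + 1/3·93.9/0.78 = 45.1282.
At I' = 298: q_2* = 108.8034. Change: 108.8034 − 45.1282 = 63.6752.

Δq_2* = 63.6752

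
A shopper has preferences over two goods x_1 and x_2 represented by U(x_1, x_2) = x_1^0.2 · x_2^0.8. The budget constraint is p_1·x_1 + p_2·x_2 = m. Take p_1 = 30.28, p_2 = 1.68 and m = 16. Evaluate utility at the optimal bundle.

V = 3.2383

Tangency: MRS = (1/4)·x_2/x_1 = p_1/p_2.
So 0.2·p_2·x_2 = 0.8·p_1·x_1; combined with the budget, a share 0.2 of income goes to x_1.
Demand: x_1*(p_1,p_2,m) = 0.2·m/p_1 and x_2* = 0.8·m/p_2.
At p_1=30.28, p_2=1.68, m=16: x_1* = 0.2·16/30.28 = 0.1057, x_2* = 7.619.
Utility at the optimum: U(0.1057, 7.619) = 3.2383.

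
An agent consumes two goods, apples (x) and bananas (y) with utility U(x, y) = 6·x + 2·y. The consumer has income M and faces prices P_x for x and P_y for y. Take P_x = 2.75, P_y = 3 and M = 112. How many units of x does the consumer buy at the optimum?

Linear utility — the consumer picks whichever good has higher MU/price: 6/2.75 = 2.1818 vs 2/3 = 0.6667.
x gives more utility per dollar, so spend all income on x: x* = M/P_x, y* = 0.
Numerically: x* = 40.7273, y* = 0.

x* = 40.7273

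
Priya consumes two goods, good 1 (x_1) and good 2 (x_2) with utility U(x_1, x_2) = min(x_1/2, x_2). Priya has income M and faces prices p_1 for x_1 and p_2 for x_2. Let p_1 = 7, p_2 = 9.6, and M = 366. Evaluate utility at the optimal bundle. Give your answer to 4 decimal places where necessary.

Leontief preferences: the optimum is at the kink where x_1/2 = x_2/1, i.e. x_2 = (1/2)·x_1.
Budget: p_1·x_1 + p_2·(1/2)·x_1 = M, so (2·p_1 + p_2)·x_1 = 2·M.
Demand: x_1*(p_1,p_2,M) = 2·M/(2·p_1 + p_2), x_2* = M/(2·p_1 + p_2).
Here 2·7 + 9.6 = 23.6, giving x_1* = 31.0169 and x_2* = 15.5085.
Utility at the optimum: U(31.0169, 15.5085) = 15.5085.

V = 15.5085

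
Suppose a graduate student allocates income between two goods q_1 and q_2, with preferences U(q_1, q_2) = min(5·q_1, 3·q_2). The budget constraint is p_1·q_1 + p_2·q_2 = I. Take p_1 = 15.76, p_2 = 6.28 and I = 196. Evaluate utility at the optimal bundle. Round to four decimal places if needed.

V = 37.3665

Here 3·15.76 + 5·6.28 = 78.68, giving q_1* = 7.4733 and q_2* = 12.4555.
Utility at the optimum: U(7.4733, 12.4555) = 37.3665.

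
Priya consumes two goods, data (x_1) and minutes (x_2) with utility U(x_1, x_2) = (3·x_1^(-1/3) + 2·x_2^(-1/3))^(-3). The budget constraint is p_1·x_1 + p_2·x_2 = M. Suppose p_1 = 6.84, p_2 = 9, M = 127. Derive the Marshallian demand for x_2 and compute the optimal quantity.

From the CES first-order condition, (3/2)·(x_2/x_1)^(4/3) = p_1/p_2.
Hence x_2/x_1 = ((2/3)·p_1/p_2)^(1/(4/3)), i.e. raised to the 0.75 power.
Substitute x_2 = (x_2/x_1)·x_1 into the budget: x_1* = M/(p_1 + p_2·(x_2/x_1)).
Numerically x_2/x_1 = 0.60054, so x_1* = 127/(6.84 + 9·0.60054) = 10.3717 and x_2* = 0.60054·10.3717 = 6.2286.

x_2* = 6.2286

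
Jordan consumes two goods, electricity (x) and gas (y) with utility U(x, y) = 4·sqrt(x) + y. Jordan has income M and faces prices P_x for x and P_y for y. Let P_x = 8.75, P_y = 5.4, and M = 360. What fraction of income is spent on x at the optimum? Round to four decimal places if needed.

share on x = 0.037

Solve: √x = 2·P_y/P_x, so x*(P_x,P_y) = (2·P_y/P_x)², and y* = (M − P_x·x*)/P_y.
Plugging in: x* = (2·5.4/8.75)² = 1.5235, y* = 64.1981.
Expenditure on x: 8.75·1.5235 = 13.3303; share = 0.037.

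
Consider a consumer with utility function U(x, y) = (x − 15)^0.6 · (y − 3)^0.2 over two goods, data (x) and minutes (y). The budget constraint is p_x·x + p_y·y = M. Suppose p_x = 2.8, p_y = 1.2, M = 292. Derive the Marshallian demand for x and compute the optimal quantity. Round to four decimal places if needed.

x* = 81

Discretionary income = 292 − 15·2.8 − 3·1.2 = 246.4; x* = 15 + 0.75·246.4/2.8 = 81.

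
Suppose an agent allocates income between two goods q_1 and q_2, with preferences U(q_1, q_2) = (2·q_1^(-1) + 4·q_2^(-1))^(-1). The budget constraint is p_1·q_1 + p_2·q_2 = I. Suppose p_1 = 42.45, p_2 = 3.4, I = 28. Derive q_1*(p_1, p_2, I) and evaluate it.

With the ratio pinned down, the budget gives q_1* = I/(p_1 + p_2·(q_2/q_1)) and q_2* = (q_2/q_1)·q_1*.
Numerically q_2/q_1 = 4.997058, so q_1* = 28/(42.45 + 3.4·4.997058) = 0.4711.

q_1* = 0.4711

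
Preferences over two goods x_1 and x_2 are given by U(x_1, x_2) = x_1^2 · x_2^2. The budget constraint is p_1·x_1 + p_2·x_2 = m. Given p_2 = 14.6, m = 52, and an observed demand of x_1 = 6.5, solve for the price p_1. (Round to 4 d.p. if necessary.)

p_1 = 4

MU_x_1/MU_x_2 = (2·x_2)/(2·x_1); tangency sets this equal to p_1/p_2.
Rearranging, p_2·x_2 = p_1·x_1. Substituting into the budget gives p_1·x_1·(1 + 1) = m.
Demand: x_1*(p_1,p_2,m) = 0.5·m/p_1 and x_2* = 0.5·m/p_2.
Set x_1* = 6.5 in the demand function and solve for p_1: p_1 = 4.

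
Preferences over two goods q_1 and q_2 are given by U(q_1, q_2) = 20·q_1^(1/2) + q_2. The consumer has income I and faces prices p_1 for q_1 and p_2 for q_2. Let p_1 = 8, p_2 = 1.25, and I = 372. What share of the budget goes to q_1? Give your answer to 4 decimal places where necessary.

share on q_1 = 0.0525

Set MRS = p_1/p_2: 10·q_1^(−1/2) = p_1/p_2.
Solve: √q_1 = 10·p_2/p_1, so q_1*(p_1,p_2) = (10·p_2/p_1)², and q_2* = (I − p_1·q_1*)/p_2.
Plugging in: q_1* = (10·1.25/8)² = 2.4414, q_2* = 281.975.
Expenditure on q_1: 8·2.4414 = 19.5312; share = 0.0525.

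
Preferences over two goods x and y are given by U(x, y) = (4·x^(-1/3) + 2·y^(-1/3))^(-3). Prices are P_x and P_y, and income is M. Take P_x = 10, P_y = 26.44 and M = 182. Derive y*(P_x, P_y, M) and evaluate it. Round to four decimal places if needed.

MU_x ∝ 4·x^(-4/3), MU_y ∝ 2·y^(-4/3), so MRS = 2·(y/x)^(4/3) = P_x/P_y.
Solve for the ratio: y/x = [(1/2)·P_x/P_y]^(0.75).
Substitute y = (y/x)·x into the budget: x* = M/(P_x + P_y·(y/x)).
Numerically y/x = 0.286768, so x* = 182/(10 + 26.44·0.286768) = 10.3514 and y* = 0.286768·10.3514 = 2.9685.

y* = 2.9685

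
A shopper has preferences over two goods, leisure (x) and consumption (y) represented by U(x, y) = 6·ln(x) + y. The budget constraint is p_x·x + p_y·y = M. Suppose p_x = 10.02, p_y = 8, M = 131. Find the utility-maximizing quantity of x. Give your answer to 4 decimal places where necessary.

x* = 4.7904

Set MRS = p_x/p_y: (6/x)/1 = p_x/p_y.
So x*(p_x,p_y) = 6·p_y/p_x, independent of income; and y* = (M − 6·p_y)/p_y.
At the given prices: x* = 6·8/10.02 = 4.7904.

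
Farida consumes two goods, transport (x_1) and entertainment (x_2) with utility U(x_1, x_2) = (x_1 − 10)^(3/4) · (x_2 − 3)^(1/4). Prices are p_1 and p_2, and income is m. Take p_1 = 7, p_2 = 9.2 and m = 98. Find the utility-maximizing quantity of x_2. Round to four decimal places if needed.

Discretionary income = 98 − 10·7 − 3·9.2 = 0.4; x_2* = 3 + 0.25·0.4/9.2 = 3.0109.

x_2* = 3.0109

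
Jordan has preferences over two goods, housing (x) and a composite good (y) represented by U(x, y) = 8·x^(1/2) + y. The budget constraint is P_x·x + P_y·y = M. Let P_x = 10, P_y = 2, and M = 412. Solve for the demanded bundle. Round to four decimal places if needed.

x* = 0.64, y* = 202.8

Plugging in: x* = (4·2/10)² = 0.64, y* = 202.8.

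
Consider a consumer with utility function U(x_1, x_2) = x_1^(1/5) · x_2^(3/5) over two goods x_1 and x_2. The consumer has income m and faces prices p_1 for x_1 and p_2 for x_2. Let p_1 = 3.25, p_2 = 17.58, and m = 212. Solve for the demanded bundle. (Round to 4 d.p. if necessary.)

At p_1=3.25, p_2=17.58, m=212: x_1* = 0.25·212/3.25 = 16.3077, x_2* = 9.0444.

x_1* = 16.3077, x_2* = 9.0444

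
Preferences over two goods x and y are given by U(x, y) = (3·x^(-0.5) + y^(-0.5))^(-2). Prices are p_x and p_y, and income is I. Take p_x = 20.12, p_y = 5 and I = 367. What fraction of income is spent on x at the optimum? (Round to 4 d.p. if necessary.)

Substitute y = (y/x)·x into the budget: x* = I/(p_x + p_y·(y/x)).
Numerically y/x = 1.216255, so x* = 367/(20.12 + 5·1.216255) = 14.007 and y* = 1.216255·14.007 = 17.036.
Expenditure on x: 20.12·14.007 = 281.8199; share = 0.7679.

share on x = 0.7679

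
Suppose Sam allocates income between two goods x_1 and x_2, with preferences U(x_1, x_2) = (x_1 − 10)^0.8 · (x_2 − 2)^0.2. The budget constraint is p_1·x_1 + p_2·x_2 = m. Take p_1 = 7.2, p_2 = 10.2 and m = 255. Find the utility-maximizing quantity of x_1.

Substituting into the budget: x_1* = 10 + 0.8·(m − 10·p_1 − 2·p_2)/p_1, and x_2* = 2 + 0.2·(…)/p_2.
Discretionary income = 255 − 10·7.2 − 2·10.2 = 162.6; x_1* = 10 + 0.8·162.6/7.2 = 28.0667.

x_1* = 28.0667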